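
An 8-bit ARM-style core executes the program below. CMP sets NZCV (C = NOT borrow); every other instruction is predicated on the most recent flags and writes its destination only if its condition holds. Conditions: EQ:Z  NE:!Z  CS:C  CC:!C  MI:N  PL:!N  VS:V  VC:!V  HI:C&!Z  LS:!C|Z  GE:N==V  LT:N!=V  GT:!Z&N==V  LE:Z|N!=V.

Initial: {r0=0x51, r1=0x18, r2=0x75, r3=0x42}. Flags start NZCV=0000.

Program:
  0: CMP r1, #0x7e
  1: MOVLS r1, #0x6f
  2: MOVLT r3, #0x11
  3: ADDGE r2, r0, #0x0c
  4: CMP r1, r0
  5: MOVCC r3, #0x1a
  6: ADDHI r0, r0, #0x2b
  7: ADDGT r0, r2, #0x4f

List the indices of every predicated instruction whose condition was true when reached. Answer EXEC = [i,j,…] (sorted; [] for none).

EXEC = [1,2,6,7]

[0] flags=1000 → (cmp)
[1] flags=1000 LS?T → r1=0x6f
[2] flags=1000 LT?T → r3=0x11
[3] flags=1000 GE?F → skip
[4] flags=0010 → (cmp)
[5] flags=0010 CC?F → skip
[6] flags=0010 HI?T → r0=0x7c
[7] flags=0010 GT?T → r0=0xc4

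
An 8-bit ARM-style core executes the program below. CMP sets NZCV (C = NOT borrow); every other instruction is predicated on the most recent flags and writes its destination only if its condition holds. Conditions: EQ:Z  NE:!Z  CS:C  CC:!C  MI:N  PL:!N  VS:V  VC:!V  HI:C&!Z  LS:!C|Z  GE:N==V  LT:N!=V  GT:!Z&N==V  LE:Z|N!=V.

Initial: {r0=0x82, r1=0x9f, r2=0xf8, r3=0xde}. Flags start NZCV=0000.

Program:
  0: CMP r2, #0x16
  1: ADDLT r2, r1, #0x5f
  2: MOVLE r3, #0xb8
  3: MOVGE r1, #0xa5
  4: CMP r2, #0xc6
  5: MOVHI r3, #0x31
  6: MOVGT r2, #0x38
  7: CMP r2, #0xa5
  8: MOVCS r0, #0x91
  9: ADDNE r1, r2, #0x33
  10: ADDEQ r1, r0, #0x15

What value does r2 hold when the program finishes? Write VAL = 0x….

[0] flags=1010 → (cmp)
[1] flags=1010 LT?T → r2=0xfe
[2] flags=1010 LE?T → r3=0xb8
[3] flags=1010 GE?F → skip
[4] flags=0010 → (cmp)
[5] flags=0010 HI?T → r3=0x31
[6] flags=0010 GT?T → r2=0x38
[7] flags=1001 → (cmp)
[8] flags=1001 CS?F → skip
[9] flags=1001 NE?T → r1=0x6b
[10] flags=1001 EQ?F → skip

VAL = 0x38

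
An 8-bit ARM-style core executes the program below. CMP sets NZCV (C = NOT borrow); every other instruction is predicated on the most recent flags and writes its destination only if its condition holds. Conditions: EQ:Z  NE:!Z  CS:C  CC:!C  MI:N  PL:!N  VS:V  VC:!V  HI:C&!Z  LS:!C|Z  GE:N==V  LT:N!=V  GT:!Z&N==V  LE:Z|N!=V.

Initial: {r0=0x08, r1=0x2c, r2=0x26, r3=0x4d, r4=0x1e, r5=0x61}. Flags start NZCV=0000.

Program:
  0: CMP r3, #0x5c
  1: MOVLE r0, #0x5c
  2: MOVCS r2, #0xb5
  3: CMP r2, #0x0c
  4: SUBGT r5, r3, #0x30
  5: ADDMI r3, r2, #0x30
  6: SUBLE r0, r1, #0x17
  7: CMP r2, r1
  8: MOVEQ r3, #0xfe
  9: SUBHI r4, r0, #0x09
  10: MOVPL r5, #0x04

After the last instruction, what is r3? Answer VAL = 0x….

[0] flags=1000 → (cmp)
[1] flags=1000 LE?T → r0=0x5c
[2] flags=1000 CS?F → skip
[3] flags=0010 → (cmp)
[4] flags=0010 GT?T → r5=0x1d
[5] flags=0010 MI?F → skip
[6] flags=0010 LE?F → skip
[7] flags=1000 → (cmp)
[8] flags=1000 EQ?F → skip
[9] flags=1000 HI?F → skip
[10] flags=1000 PL?F → skip

VAL = 0x4d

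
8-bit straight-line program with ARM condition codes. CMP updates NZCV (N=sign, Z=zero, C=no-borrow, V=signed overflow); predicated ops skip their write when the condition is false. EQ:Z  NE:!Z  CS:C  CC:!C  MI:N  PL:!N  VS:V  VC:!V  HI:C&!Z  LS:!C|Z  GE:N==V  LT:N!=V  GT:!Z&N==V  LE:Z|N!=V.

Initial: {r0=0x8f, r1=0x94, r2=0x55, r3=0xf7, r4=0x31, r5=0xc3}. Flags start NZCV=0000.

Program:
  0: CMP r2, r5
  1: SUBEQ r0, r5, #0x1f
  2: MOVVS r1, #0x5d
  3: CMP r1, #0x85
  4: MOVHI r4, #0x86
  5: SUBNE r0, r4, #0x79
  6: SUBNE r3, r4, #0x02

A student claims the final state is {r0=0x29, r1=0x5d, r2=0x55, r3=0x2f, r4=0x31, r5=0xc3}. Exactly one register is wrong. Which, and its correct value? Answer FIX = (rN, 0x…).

[0] flags=1001 → (cmp)
[1] flags=1001 EQ?F → skip
[2] flags=1001 VS?T → r1=0x5d
[3] flags=1001 → (cmp)
[4] flags=1001 HI?F → skip
[5] flags=1001 NE?T → r0=0xb8
[6] flags=1001 NE?T → r3=0x2f

FIX = (r0, 0xb8)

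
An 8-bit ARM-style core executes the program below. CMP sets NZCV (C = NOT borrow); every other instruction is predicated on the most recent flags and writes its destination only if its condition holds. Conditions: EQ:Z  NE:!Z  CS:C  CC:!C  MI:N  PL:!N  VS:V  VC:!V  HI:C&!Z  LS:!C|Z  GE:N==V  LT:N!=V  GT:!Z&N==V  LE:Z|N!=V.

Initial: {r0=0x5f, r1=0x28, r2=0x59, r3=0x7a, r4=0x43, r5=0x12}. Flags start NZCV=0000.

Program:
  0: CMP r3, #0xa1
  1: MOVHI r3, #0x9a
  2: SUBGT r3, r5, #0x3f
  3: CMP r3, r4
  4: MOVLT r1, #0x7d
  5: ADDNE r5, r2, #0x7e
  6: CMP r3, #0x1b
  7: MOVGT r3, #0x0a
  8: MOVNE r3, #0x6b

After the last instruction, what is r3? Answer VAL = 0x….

VAL = 0x6b

[0] flags=1001 → (cmp)
[1] flags=1001 HI?F → skip
[2] flags=1001 GT?T → r3=0xd3
[3] flags=1010 → (cmp)
[4] flags=1010 LT?T → r1=0x7d
[5] flags=1010 NE?T → r5=0xd7
[6] flags=1010 → (cmp)
[7] flags=1010 GT?F → skip
[8] flags=1010 NE?T → r3=0x6b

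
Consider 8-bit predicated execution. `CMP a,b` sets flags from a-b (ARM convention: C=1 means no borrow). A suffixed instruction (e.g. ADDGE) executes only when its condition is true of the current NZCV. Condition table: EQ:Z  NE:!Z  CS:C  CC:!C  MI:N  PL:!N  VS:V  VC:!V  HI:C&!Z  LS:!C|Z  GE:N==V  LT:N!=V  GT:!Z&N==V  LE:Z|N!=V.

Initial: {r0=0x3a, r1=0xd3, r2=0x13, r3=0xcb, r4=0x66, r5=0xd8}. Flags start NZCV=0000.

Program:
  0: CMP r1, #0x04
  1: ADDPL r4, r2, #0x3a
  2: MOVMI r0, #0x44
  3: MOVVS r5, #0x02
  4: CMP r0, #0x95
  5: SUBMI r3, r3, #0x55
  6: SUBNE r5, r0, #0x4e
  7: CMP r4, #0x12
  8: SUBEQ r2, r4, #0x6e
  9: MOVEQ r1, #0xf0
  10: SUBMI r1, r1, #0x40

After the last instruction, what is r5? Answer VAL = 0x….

VAL = 0xf6

[0] flags=1010 → (cmp)
[1] flags=1010 PL?F → skip
[2] flags=1010 MI?T → r0=0x44
[3] flags=1010 VS?F → skip
[4] flags=1001 → (cmp)
[5] flags=1001 MI?T → r3=0x76
[6] flags=1001 NE?T → r5=0xf6
[7] flags=0010 → (cmp)
[8] flags=0010 EQ?F → skip
[9] flags=0010 EQ?F → skip
[10] flags=0010 MI?F → skip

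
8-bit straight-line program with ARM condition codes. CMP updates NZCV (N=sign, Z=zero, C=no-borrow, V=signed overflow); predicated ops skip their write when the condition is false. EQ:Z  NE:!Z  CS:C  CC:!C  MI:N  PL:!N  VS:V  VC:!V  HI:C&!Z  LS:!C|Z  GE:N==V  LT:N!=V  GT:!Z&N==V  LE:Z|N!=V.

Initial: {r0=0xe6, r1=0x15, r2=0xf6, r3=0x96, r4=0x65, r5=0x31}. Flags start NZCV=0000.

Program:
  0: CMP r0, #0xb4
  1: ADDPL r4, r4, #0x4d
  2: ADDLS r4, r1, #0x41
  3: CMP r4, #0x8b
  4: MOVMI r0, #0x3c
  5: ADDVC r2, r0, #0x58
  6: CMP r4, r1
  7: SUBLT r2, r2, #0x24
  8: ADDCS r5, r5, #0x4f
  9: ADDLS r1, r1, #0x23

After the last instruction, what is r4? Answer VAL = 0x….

[0] flags=0010 → (cmp)
[1] flags=0010 PL?T → r4=0xb2
[2] flags=0010 LS?F → skip
[3] flags=0010 → (cmp)
[4] flags=0010 MI?F → skip
[5] flags=0010 VC?T → r2=0x3e
[6] flags=1010 → (cmp)
[7] flags=1010 LT?T → r2=0x1a
[8] flags=1010 CS?T → r5=0x80
[9] flags=1010 LS?F → skip

VAL = 0xb2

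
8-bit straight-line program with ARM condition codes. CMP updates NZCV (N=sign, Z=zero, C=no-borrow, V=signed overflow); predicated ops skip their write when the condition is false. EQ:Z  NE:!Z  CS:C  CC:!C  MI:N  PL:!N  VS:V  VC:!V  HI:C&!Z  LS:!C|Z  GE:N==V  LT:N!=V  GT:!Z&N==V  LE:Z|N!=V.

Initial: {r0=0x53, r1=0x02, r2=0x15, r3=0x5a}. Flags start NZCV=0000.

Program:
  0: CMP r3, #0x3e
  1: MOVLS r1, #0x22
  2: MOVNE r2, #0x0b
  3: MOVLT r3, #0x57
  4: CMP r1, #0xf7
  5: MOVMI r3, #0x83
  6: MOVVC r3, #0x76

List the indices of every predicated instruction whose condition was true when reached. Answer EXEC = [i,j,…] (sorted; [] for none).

EXEC = [2,6]

0: ✓ CMP  NZCV=0010
1: · MOVLS
2: ✓ MOVNE  r2←0x0b
3: · MOVLT
4: ✓ CMP  NZCV=0000
5: · MOVMI
6: ✓ MOVVC  r3←0x76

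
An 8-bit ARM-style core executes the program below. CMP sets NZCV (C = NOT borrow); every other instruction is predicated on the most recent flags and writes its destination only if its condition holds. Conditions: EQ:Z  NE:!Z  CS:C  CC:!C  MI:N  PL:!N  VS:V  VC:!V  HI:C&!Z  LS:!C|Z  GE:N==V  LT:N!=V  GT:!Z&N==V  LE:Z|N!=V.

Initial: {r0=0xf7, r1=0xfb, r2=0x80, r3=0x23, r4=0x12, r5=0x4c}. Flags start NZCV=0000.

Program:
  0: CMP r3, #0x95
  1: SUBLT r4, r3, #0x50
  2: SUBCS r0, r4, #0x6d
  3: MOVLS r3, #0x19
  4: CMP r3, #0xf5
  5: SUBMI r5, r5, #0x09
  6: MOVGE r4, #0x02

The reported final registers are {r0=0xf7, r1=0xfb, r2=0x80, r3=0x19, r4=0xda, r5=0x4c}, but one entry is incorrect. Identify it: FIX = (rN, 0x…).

FIX = (r4, 0x02)

[0] flags=1001 → (cmp)
[1] flags=1001 LT?F → skip
[2] flags=1001 CS?F → skip
[3] flags=1001 LS?T → r3=0x19
[4] flags=0000 → (cmp)
[5] flags=0000 MI?F → skip
[6] flags=0000 GE?T → r4=0x02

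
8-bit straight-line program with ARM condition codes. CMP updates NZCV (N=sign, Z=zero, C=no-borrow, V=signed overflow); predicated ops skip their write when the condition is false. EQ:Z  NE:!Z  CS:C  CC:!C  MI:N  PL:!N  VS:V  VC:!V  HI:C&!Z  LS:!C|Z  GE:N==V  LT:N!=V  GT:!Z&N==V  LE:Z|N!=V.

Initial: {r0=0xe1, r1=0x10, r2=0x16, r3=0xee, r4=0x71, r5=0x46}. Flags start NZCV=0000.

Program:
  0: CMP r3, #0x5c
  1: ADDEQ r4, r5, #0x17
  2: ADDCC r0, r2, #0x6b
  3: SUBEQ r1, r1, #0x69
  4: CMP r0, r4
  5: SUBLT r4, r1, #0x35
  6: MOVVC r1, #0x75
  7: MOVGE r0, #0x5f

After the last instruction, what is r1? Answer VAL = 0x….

[0] flags=1010 → (cmp)
[1] flags=1010 EQ?F → skip
[2] flags=1010 CC?F → skip
[3] flags=1010 EQ?F → skip
[4] flags=0011 → (cmp)
[5] flags=0011 LT?T → r4=0xdb
[6] flags=0011 VC?F → skip
[7] flags=0011 GE?F → skip

VAL = 0x10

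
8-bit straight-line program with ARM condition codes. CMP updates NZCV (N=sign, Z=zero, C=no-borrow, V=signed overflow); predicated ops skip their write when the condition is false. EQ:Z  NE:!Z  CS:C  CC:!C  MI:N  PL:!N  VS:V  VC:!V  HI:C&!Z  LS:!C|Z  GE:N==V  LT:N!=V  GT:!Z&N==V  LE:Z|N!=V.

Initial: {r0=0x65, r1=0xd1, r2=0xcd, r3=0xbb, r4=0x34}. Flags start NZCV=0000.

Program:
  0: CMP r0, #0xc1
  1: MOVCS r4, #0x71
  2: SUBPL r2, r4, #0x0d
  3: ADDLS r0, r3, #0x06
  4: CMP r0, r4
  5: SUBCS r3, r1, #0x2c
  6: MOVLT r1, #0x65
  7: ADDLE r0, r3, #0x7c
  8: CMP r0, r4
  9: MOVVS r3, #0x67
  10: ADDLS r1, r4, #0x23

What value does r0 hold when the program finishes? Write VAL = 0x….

0: ✓ CMP  NZCV=1001
1: · MOVCS
2: · SUBPL
3: ✓ ADDLS  r0←0xc1
4: ✓ CMP  NZCV=1010
5: ✓ SUBCS  r3←0xa5
6: ✓ MOVLT  r1←0x65
7: ✓ ADDLE  r0←0x21
8: ✓ CMP  NZCV=1000
9: · MOVVS
10: ✓ ADDLS  r1←0x57

VAL = 0x21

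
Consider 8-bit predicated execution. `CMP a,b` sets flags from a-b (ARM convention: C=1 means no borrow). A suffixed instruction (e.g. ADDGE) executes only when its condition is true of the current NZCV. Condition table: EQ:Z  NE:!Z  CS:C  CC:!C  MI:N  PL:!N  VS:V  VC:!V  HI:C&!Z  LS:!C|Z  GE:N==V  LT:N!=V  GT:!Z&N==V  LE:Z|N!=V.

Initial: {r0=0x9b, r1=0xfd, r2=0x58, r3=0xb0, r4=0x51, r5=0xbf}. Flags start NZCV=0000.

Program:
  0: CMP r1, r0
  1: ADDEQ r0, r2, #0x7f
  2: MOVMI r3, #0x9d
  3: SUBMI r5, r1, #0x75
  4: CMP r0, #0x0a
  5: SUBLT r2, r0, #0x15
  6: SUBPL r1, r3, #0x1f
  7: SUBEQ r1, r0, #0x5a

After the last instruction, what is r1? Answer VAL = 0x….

[0] flags=0010 → (cmp)
[1] flags=0010 EQ?F → skip
[2] flags=0010 MI?F → skip
[3] flags=0010 MI?F → skip
[4] flags=1010 → (cmp)
[5] flags=1010 LT?T → r2=0x86
[6] flags=1010 PL?F → skip
[7] flags=1010 EQ?F → skip

VAL = 0xfd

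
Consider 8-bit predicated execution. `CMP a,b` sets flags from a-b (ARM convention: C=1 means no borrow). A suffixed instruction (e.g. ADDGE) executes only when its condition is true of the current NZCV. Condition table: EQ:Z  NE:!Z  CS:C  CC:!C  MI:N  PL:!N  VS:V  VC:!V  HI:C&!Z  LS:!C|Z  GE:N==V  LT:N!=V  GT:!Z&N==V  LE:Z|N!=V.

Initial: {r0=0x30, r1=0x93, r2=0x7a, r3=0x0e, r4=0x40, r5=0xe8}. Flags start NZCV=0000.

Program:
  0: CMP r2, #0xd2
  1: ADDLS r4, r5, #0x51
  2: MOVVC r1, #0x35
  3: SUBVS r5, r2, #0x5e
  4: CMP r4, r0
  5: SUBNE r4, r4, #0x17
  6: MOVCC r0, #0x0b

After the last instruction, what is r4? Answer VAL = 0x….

0: ✓ CMP  NZCV=1001
1: ✓ ADDLS  r4←0x39
2: · MOVVC
3: ✓ SUBVS  r5←0x1c
4: ✓ CMP  NZCV=0010
5: ✓ SUBNE  r4←0x22
6: · MOVCC

VAL = 0x22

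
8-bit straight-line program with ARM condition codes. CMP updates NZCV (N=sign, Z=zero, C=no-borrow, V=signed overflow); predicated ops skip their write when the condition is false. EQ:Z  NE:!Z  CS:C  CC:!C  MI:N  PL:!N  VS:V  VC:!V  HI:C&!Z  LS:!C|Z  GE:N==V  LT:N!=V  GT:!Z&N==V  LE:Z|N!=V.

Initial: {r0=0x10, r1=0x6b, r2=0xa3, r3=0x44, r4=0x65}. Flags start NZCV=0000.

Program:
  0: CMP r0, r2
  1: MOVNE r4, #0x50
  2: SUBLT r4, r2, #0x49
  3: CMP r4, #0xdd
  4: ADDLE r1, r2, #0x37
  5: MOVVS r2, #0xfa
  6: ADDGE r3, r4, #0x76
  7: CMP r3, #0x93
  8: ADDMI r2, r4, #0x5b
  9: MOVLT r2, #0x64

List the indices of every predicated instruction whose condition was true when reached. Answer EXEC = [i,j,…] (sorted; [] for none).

EXEC = [1,6]

[0] flags=0000 → (cmp)
[1] flags=0000 NE?T → r4=0x50
[2] flags=0000 LT?F → skip
[3] flags=0000 → (cmp)
[4] flags=0000 LE?F → skip
[5] flags=0000 VS?F → skip
[6] flags=0000 GE?T → r3=0xc6
[7] flags=0010 → (cmp)
[8] flags=0010 MI?F → skip
[9] flags=0010 LT?F → skip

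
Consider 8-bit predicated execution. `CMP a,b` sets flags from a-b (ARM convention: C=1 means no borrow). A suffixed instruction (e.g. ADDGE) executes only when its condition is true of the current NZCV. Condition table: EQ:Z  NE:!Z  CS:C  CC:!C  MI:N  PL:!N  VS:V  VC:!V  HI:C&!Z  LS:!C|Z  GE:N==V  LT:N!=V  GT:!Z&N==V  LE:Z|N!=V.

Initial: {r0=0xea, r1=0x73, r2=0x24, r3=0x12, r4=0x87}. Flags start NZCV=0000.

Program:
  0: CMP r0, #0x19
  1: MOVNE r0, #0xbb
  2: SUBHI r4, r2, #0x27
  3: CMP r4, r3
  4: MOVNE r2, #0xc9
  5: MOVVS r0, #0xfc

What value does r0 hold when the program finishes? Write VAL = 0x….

[0] flags=1010 → (cmp)
[1] flags=1010 NE?T → r0=0xbb
[2] flags=1010 HI?T → r4=0xfd
[3] flags=1010 → (cmp)
[4] flags=1010 NE?T → r2=0xc9
[5] flags=1010 VS?F → skip

VAL = 0xbb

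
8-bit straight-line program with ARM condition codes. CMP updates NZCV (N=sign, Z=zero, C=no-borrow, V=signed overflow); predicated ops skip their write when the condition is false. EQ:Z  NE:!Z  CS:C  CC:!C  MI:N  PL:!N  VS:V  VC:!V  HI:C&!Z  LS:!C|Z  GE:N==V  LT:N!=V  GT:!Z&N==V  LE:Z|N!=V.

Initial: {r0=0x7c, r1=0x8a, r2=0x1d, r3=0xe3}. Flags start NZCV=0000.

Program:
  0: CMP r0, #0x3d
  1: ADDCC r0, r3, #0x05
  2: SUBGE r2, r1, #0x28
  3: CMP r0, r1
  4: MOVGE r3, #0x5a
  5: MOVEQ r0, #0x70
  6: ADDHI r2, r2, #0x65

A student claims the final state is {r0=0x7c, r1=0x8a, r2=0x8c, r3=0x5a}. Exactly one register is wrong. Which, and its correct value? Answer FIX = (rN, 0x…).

FIX = (r2, 0x62)

[0] flags=0010 → (cmp)
[1] flags=0010 CC?F → skip
[2] flags=0010 GE?T → r2=0x62
[3] flags=1001 → (cmp)
[4] flags=1001 GE?T → r3=0x5a
[5] flags=1001 EQ?F → skip
[6] flags=1001 HI?F → skip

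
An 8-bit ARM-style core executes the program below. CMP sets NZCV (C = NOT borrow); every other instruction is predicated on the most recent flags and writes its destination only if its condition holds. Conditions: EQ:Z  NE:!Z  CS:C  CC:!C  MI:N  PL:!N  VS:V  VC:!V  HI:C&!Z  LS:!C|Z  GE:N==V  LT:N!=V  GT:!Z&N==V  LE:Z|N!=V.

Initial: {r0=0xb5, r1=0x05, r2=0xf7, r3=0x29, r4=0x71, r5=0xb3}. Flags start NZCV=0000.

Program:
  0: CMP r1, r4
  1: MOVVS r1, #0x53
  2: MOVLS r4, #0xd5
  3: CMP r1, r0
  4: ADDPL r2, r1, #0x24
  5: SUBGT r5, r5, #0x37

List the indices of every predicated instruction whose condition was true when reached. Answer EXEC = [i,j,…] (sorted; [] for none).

[0] flags=1000 → (cmp)
[1] flags=1000 VS?F → skip
[2] flags=1000 LS?T → r4=0xd5
[3] flags=0000 → (cmp)
[4] flags=0000 PL?T → r2=0x29
[5] flags=0000 GT?T → r5=0x7c

EXEC = [2,4,5]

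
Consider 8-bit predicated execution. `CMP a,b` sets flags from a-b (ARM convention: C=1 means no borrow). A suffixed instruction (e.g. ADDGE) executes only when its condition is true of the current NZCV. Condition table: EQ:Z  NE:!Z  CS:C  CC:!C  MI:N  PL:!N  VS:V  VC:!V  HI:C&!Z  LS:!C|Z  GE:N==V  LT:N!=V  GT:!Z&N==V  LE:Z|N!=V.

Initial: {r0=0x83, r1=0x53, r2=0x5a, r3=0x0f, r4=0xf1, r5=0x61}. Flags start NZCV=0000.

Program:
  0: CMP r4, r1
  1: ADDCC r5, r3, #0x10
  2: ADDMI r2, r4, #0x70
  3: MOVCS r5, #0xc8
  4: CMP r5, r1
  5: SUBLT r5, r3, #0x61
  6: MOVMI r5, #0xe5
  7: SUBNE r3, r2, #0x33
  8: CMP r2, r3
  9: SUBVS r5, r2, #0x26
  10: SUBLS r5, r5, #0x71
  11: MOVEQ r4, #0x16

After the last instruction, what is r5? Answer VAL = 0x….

0: ✓ CMP  NZCV=1010
1: · ADDCC
2: ✓ ADDMI  r2←0x61
3: ✓ MOVCS  r5←0xc8
4: ✓ CMP  NZCV=0011
5: ✓ SUBLT  r5←0xae
6: · MOVMI
7: ✓ SUBNE  r3←0x2e
8: ✓ CMP  NZCV=0010
9: · SUBVS
10: · SUBLS
11: · MOVEQ

VAL = 0xae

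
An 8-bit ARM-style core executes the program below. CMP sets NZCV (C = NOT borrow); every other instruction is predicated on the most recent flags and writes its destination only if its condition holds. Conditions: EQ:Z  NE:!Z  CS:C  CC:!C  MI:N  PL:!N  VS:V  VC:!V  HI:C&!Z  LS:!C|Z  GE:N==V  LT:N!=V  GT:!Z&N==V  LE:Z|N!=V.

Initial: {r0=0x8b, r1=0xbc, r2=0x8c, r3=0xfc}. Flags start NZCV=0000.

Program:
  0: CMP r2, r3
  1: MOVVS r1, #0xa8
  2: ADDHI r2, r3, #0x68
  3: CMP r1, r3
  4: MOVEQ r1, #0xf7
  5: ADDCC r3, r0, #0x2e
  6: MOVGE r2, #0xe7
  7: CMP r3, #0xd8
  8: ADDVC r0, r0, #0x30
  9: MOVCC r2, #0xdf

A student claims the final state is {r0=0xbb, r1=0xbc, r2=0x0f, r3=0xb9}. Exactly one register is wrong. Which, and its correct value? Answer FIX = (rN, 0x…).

FIX = (r2, 0xdf)

[0] flags=1000 → (cmp)
[1] flags=1000 VS?F → skip
[2] flags=1000 HI?F → skip
[3] flags=1000 → (cmp)
[4] flags=1000 EQ?F → skip
[5] flags=1000 CC?T → r3=0xb9
[6] flags=1000 GE?F → skip
[7] flags=1000 → (cmp)
[8] flags=1000 VC?T → r0=0xbb
[9] flags=1000 CC?T → r2=0xdf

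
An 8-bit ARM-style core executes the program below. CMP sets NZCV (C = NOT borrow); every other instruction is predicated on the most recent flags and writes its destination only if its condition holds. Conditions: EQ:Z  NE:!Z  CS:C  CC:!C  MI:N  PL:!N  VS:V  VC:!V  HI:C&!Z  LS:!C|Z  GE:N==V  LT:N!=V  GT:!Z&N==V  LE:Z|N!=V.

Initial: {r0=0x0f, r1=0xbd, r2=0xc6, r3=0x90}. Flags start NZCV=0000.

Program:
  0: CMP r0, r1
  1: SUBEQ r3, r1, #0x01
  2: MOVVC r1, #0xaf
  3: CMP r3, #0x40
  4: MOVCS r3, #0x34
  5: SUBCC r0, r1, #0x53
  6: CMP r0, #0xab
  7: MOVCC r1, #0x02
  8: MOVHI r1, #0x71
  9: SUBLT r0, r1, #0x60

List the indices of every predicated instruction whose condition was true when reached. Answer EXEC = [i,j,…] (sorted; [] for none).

[0] flags=0000 → (cmp)
[1] flags=0000 EQ?F → skip
[2] flags=0000 VC?T → r1=0xaf
[3] flags=0011 → (cmp)
[4] flags=0011 CS?T → r3=0x34
[5] flags=0011 CC?F → skip
[6] flags=0000 → (cmp)
[7] flags=0000 CC?T → r1=0x02
[8] flags=0000 HI?F → skip
[9] flags=0000 LT?F → skip

EXEC = [2,4,7]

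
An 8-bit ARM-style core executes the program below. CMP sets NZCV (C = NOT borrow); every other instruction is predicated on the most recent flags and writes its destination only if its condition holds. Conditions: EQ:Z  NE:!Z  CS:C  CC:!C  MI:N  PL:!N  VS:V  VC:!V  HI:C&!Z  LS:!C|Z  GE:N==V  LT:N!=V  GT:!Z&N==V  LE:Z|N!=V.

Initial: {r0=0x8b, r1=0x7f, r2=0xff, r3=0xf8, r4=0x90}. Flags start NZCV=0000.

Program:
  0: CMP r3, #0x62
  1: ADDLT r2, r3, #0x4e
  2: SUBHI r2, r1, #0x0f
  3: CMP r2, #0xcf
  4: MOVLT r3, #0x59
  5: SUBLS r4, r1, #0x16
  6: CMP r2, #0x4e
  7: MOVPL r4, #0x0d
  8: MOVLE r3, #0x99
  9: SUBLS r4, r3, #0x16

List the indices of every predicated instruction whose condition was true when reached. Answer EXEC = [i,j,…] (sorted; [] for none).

EXEC = [1,2,5,7]

[0] flags=1010 → (cmp)
[1] flags=1010 LT?T → r2=0x46
[2] flags=1010 HI?T → r2=0x70
[3] flags=1001 → (cmp)
[4] flags=1001 LT?F → skip
[5] flags=1001 LS?T → r4=0x69
[6] flags=0010 → (cmp)
[7] flags=0010 PL?T → r4=0x0d
[8] flags=0010 LE?F → skip
[9] flags=0010 LS?F → skip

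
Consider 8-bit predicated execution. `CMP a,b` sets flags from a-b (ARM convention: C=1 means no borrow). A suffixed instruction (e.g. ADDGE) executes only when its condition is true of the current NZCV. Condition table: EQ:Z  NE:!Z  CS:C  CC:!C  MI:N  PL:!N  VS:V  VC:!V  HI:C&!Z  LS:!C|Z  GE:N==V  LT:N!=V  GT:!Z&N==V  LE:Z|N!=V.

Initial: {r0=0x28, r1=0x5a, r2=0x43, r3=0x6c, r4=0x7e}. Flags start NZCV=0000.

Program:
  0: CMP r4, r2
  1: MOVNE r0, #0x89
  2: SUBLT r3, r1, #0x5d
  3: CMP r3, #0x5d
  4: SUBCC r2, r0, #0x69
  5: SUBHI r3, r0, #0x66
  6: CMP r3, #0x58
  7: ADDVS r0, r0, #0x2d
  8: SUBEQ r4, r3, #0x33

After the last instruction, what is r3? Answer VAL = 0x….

0: ✓ CMP  NZCV=0010
1: ✓ MOVNE  r0←0x89
2: · SUBLT
3: ✓ CMP  NZCV=0010
4: · SUBCC
5: ✓ SUBHI  r3←0x23
6: ✓ CMP  NZCV=1000
7: · ADDVS
8: · SUBEQ

VAL = 0x23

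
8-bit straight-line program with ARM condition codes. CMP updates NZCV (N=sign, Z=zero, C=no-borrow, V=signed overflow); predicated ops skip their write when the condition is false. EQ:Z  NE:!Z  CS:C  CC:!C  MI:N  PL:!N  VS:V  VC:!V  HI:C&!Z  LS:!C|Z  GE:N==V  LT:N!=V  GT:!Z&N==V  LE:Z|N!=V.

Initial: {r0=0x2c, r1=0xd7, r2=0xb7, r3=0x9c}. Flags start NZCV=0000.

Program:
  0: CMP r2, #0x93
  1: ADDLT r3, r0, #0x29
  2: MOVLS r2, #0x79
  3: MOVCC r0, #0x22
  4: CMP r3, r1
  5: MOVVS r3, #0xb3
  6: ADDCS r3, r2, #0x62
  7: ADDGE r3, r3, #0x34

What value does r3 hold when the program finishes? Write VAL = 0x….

VAL = 0x9c

0: ✓ CMP  NZCV=0010
1: · ADDLT
2: · MOVLS
3: · MOVCC
4: ✓ CMP  NZCV=1000
5: · MOVVS
6: · ADDCS
7: · ADDGE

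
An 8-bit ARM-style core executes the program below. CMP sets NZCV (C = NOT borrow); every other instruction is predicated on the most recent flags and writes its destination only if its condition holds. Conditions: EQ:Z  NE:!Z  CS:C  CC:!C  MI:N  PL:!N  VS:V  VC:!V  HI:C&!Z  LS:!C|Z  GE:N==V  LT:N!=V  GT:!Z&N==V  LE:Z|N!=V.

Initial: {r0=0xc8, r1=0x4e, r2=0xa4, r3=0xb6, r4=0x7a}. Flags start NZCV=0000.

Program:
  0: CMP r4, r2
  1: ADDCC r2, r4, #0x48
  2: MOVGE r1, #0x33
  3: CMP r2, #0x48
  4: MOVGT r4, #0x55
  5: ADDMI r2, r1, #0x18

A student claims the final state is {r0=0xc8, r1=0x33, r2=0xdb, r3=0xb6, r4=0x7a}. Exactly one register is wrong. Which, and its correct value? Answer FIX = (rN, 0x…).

FIX = (r2, 0xc2)

0: ✓ CMP  NZCV=1001
1: ✓ ADDCC  r2←0xc2
2: ✓ MOVGE  r1←0x33
3: ✓ CMP  NZCV=0011
4: · MOVGT
5: · ADDMI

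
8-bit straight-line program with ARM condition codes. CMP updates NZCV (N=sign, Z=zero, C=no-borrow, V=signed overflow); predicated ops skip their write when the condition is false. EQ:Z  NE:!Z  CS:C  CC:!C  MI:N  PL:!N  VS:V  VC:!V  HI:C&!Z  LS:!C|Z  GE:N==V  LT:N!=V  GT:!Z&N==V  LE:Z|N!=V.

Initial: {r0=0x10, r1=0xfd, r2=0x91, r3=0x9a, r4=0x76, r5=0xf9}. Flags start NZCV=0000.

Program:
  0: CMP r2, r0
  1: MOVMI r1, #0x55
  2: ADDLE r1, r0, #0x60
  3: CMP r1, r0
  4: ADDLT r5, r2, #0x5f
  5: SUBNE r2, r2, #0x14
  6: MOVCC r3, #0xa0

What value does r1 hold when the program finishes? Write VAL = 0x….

VAL = 0x70

[0] flags=1010 → (cmp)
[1] flags=1010 MI?T → r1=0x55
[2] flags=1010 LE?T → r1=0x70
[3] flags=0010 → (cmp)
[4] flags=0010 LT?F → skip
[5] flags=0010 NE?T → r2=0x7d
[6] flags=0010 CC?F → skip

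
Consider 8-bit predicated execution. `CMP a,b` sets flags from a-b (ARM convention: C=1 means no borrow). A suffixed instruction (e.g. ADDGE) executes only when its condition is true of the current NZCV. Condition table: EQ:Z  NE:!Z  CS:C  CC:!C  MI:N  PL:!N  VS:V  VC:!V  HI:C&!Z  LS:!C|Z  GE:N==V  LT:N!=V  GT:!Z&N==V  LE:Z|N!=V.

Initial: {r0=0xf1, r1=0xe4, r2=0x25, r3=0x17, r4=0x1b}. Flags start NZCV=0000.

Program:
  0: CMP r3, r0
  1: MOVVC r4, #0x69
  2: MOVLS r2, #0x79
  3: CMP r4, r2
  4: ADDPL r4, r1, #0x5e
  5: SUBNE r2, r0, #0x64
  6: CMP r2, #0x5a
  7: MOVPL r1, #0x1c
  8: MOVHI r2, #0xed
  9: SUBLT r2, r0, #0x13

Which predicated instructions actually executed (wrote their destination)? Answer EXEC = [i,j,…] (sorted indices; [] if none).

0: ✓ CMP  NZCV=0000
1: ✓ MOVVC  r4←0x69
2: ✓ MOVLS  r2←0x79
3: ✓ CMP  NZCV=1000
4: · ADDPL
5: ✓ SUBNE  r2←0x8d
6: ✓ CMP  NZCV=0011
7: ✓ MOVPL  r1←0x1c
8: ✓ MOVHI  r2←0xed
9: ✓ SUBLT  r2←0xde

EXEC = [1,2,5,7,8,9]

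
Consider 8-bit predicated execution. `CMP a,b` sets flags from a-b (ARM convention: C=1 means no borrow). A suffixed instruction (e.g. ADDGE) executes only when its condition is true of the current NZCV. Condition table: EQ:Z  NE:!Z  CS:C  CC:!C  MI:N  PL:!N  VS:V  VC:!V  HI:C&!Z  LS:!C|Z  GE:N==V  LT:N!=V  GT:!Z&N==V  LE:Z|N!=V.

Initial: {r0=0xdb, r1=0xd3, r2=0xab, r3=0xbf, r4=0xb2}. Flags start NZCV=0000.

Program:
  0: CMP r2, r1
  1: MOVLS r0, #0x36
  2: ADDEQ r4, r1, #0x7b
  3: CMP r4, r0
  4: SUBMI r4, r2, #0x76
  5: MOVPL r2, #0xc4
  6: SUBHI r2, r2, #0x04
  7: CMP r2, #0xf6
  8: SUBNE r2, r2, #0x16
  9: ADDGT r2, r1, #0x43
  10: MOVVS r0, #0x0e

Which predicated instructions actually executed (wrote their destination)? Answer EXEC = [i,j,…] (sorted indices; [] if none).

0: ✓ CMP  NZCV=1000
1: ✓ MOVLS  r0←0x36
2: · ADDEQ
3: ✓ CMP  NZCV=0011
4: · SUBMI
5: ✓ MOVPL  r2←0xc4
6: ✓ SUBHI  r2←0xc0
7: ✓ CMP  NZCV=1000
8: ✓ SUBNE  r2←0xaa
9: · ADDGT
10: · MOVVS

EXEC = [1,5,6,8]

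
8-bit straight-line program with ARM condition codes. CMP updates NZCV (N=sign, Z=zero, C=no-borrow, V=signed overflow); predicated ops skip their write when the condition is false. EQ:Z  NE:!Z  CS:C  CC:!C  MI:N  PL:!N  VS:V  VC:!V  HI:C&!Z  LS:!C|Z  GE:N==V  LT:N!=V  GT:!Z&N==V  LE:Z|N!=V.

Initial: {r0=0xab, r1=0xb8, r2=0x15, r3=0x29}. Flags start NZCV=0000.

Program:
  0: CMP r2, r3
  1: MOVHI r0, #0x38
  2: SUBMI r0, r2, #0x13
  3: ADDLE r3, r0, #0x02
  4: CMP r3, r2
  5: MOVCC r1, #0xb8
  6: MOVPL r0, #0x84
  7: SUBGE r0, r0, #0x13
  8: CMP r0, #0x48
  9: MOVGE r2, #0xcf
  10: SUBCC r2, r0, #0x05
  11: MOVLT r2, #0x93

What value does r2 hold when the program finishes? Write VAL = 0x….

VAL = 0x93

0: ✓ CMP  NZCV=1000
1: · MOVHI
2: ✓ SUBMI  r0←0x02
3: ✓ ADDLE  r3←0x04
4: ✓ CMP  NZCV=1000
5: ✓ MOVCC  r1←0xb8
6: · MOVPL
7: · SUBGE
8: ✓ CMP  NZCV=1000
9: · MOVGE
10: ✓ SUBCC  r2←0xfd
11: ✓ MOVLT  r2←0x93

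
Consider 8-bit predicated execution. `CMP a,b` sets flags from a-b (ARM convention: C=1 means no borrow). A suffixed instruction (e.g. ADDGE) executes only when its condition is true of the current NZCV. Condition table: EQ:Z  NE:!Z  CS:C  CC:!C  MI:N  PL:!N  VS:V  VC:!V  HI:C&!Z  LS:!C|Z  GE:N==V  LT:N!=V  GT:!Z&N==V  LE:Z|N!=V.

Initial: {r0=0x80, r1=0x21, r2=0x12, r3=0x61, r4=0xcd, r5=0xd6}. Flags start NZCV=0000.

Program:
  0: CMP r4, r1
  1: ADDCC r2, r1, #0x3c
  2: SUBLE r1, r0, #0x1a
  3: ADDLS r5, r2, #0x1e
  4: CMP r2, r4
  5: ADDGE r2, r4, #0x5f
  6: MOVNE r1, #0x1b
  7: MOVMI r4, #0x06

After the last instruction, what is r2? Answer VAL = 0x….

[0] flags=1010 → (cmp)
[1] flags=1010 CC?F → skip
[2] flags=1010 LE?T → r1=0x66
[3] flags=1010 LS?F → skip
[4] flags=0000 → (cmp)
[5] flags=0000 GE?T → r2=0x2c
[6] flags=0000 NE?T → r1=0x1b
[7] flags=0000 MI?F → skip

VAL = 0x2c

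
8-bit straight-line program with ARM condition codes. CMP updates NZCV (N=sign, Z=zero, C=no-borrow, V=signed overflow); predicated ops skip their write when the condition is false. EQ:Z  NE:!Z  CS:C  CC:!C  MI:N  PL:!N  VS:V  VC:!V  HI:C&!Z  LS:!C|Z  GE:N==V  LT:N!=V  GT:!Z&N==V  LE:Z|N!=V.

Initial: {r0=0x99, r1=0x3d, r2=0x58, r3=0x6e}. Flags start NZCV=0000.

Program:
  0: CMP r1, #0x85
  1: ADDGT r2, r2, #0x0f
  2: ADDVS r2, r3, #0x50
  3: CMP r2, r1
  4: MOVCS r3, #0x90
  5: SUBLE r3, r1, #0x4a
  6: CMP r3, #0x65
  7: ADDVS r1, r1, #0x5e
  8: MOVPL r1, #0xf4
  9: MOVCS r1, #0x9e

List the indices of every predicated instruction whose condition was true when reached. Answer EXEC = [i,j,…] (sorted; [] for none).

0: ✓ CMP  NZCV=1001
1: ✓ ADDGT  r2←0x67
2: ✓ ADDVS  r2←0xbe
3: ✓ CMP  NZCV=1010
4: ✓ MOVCS  r3←0x90
5: ✓ SUBLE  r3←0xf3
6: ✓ CMP  NZCV=1010
7: · ADDVS
8: · MOVPL
9: ✓ MOVCS  r1←0x9e

EXEC = [1,2,4,5,9]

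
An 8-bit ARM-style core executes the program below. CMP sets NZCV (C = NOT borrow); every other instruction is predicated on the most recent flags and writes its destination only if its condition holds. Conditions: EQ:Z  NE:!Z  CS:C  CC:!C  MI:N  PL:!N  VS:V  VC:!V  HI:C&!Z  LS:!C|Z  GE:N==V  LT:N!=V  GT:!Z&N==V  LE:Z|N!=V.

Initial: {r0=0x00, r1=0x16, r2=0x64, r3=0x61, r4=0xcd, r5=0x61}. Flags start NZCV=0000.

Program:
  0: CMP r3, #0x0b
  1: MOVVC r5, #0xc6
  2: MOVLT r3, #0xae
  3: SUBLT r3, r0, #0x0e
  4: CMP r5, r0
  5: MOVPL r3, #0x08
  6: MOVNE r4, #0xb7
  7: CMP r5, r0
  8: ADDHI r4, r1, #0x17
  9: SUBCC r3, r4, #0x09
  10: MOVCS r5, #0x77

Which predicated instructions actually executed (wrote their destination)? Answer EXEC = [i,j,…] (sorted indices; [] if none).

EXEC = [1,6,8,10]

[0] flags=0010 → (cmp)
[1] flags=0010 VC?T → r5=0xc6
[2] flags=0010 LT?F → skip
[3] flags=0010 LT?F → skip
[4] flags=1010 → (cmp)
[5] flags=1010 PL?F → skip
[6] flags=1010 NE?T → r4=0xb7
[7] flags=1010 → (cmp)
[8] flags=1010 HI?T → r4=0x2d
[9] flags=1010 CC?F → skip
[10] flags=1010 CS?T → r5=0x77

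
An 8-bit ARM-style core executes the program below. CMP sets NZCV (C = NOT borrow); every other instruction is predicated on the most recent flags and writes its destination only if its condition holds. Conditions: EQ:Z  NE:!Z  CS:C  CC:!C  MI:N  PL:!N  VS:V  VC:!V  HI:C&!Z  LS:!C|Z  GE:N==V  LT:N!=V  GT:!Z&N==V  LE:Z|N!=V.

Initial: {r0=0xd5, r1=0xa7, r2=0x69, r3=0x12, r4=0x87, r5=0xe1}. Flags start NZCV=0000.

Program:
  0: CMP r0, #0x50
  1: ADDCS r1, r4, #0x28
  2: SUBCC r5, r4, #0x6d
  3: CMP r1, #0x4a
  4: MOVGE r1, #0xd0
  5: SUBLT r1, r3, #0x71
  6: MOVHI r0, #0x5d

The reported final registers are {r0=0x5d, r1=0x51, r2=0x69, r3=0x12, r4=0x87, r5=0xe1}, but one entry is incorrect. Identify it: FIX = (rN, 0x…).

0: ✓ CMP  NZCV=1010
1: ✓ ADDCS  r1←0xaf
2: · SUBCC
3: ✓ CMP  NZCV=0011
4: · MOVGE
5: ✓ SUBLT  r1←0xa1
6: ✓ MOVHI  r0←0x5d

FIX = (r1, 0xa1)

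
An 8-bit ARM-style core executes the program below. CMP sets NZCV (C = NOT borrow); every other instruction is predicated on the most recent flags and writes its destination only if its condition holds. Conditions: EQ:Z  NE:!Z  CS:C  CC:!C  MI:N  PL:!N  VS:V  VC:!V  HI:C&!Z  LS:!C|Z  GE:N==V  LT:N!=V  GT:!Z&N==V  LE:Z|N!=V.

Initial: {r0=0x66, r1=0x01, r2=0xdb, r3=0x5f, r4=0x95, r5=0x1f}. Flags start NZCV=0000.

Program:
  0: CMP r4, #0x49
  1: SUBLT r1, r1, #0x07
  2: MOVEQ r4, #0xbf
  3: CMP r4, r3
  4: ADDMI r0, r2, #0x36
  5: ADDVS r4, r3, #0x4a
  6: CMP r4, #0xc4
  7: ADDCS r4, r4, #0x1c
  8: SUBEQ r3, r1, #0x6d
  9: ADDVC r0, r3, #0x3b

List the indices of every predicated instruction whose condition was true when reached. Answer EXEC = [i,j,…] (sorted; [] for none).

[0] flags=0011 → (cmp)
[1] flags=0011 LT?T → r1=0xfa
[2] flags=0011 EQ?F → skip
[3] flags=0011 → (cmp)
[4] flags=0011 MI?F → skip
[5] flags=0011 VS?T → r4=0xa9
[6] flags=1000 → (cmp)
[7] flags=1000 CS?F → skip
[8] flags=1000 EQ?F → skip
[9] flags=1000 VC?T → r0=0x9a

EXEC = [1,5,9]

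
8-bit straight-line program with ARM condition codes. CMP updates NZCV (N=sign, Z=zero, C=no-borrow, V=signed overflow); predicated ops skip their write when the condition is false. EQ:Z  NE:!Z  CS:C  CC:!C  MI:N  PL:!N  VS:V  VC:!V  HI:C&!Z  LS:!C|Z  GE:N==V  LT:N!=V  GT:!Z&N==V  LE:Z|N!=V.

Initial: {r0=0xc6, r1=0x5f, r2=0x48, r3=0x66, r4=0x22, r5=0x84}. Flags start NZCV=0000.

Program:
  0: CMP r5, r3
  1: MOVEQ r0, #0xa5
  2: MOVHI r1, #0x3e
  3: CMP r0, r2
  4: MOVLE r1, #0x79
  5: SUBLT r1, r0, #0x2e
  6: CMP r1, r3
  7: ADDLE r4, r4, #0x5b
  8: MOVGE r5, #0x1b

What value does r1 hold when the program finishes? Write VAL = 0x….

VAL = 0x98

0: ✓ CMP  NZCV=0011
1: · MOVEQ
2: ✓ MOVHI  r1←0x3e
3: ✓ CMP  NZCV=0011
4: ✓ MOVLE  r1←0x79
5: ✓ SUBLT  r1←0x98
6: ✓ CMP  NZCV=0011
7: ✓ ADDLE  r4←0x7d
8: · MOVGE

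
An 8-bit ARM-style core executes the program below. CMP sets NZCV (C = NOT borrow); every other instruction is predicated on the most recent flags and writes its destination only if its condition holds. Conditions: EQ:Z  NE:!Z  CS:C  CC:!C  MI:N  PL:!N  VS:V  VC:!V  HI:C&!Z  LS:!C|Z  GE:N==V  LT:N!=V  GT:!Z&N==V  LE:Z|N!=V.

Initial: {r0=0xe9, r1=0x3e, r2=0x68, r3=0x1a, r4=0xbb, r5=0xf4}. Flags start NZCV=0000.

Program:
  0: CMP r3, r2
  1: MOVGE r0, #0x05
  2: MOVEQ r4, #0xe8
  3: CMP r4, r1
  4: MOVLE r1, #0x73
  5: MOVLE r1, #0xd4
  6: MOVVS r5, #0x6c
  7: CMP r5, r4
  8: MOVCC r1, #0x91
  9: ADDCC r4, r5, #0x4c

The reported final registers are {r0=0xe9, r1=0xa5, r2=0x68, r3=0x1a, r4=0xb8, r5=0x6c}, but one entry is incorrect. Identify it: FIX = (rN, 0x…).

0: ✓ CMP  NZCV=1000
1: · MOVGE
2: · MOVEQ
3: ✓ CMP  NZCV=0011
4: ✓ MOVLE  r1←0x73
5: ✓ MOVLE  r1←0xd4
6: ✓ MOVVS  r5←0x6c
7: ✓ CMP  NZCV=1001
8: ✓ MOVCC  r1←0x91
9: ✓ ADDCC  r4←0xb8

FIX = (r1, 0x91)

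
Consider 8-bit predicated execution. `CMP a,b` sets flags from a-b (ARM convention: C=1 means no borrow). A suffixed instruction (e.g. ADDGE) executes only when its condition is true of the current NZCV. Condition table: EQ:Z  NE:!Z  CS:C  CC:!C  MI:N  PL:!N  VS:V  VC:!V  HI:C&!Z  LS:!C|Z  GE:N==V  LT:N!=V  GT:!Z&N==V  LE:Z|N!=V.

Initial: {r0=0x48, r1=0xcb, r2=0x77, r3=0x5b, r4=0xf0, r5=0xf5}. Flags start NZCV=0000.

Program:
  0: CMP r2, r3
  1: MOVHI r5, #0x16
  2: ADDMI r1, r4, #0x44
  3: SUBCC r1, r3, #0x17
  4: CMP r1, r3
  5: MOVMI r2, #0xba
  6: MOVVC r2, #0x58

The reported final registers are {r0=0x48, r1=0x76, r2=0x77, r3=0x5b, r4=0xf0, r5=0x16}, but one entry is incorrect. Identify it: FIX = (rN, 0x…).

[0] flags=0010 → (cmp)
[1] flags=0010 HI?T → r5=0x16
[2] flags=0010 MI?F → skip
[3] flags=0010 CC?F → skip
[4] flags=0011 → (cmp)
[5] flags=0011 MI?F → skip
[6] flags=0011 VC?F → skip

FIX = (r1, 0xcb)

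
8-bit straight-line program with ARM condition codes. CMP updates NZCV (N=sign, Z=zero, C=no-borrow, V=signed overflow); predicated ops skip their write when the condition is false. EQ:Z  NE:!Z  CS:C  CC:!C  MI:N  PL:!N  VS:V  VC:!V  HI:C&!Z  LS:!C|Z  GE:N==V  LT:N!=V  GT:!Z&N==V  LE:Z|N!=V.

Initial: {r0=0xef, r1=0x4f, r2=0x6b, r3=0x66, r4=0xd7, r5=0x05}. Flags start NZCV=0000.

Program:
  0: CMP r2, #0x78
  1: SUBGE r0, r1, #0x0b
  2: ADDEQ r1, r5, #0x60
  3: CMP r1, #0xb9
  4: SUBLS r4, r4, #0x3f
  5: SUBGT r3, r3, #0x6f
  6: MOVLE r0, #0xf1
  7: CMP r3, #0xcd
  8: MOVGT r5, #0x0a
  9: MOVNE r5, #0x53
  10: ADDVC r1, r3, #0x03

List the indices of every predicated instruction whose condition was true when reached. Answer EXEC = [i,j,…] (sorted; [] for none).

0: ✓ CMP  NZCV=1000
1: · SUBGE
2: · ADDEQ
3: ✓ CMP  NZCV=1001
4: ✓ SUBLS  r4←0x98
5: ✓ SUBGT  r3←0xf7
6: · MOVLE
7: ✓ CMP  NZCV=0010
8: ✓ MOVGT  r5←0x0a
9: ✓ MOVNE  r5←0x53
10: ✓ ADDVC  r1←0xfa

EXEC = [4,5,8,9,10]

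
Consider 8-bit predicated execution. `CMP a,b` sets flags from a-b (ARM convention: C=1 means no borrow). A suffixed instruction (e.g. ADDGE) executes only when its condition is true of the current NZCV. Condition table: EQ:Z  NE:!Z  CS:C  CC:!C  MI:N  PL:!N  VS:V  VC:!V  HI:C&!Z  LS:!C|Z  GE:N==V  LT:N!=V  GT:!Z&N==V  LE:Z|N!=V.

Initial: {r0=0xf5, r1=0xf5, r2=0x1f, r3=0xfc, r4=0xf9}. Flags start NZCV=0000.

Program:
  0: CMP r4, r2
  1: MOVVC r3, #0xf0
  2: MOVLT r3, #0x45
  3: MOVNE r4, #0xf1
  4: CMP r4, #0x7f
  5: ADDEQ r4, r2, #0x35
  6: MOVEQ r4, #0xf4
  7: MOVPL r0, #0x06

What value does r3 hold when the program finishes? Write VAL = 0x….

VAL = 0x45

0: ✓ CMP  NZCV=1010
1: ✓ MOVVC  r3←0xf0
2: ✓ MOVLT  r3←0x45
3: ✓ MOVNE  r4←0xf1
4: ✓ CMP  NZCV=0011
5: · ADDEQ
6: · MOVEQ
7: ✓ MOVPL  r0←0x06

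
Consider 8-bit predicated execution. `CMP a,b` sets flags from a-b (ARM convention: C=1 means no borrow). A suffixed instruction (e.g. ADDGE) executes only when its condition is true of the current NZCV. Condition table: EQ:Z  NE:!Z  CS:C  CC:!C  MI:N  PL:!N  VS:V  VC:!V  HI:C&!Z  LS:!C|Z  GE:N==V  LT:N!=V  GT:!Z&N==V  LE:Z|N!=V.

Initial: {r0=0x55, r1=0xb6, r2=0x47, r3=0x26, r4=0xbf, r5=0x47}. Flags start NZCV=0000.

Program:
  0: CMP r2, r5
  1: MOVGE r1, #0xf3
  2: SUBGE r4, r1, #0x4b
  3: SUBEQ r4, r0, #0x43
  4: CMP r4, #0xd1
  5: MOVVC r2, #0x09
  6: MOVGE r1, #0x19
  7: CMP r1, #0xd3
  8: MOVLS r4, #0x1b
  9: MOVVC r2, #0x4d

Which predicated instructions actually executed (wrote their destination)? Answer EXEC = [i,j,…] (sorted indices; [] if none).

EXEC = [1,2,3,5,6,8,9]

[0] flags=0110 → (cmp)
[1] flags=0110 GE?T → r1=0xf3
[2] flags=0110 GE?T → r4=0xa8
[3] flags=0110 EQ?T → r4=0x12
[4] flags=0000 → (cmp)
[5] flags=0000 VC?T → r2=0x09
[6] flags=0000 GE?T → r1=0x19
[7] flags=0000 → (cmp)
[8] flags=0000 LS?T → r4=0x1b
[9] flags=0000 VC?T → r2=0x4d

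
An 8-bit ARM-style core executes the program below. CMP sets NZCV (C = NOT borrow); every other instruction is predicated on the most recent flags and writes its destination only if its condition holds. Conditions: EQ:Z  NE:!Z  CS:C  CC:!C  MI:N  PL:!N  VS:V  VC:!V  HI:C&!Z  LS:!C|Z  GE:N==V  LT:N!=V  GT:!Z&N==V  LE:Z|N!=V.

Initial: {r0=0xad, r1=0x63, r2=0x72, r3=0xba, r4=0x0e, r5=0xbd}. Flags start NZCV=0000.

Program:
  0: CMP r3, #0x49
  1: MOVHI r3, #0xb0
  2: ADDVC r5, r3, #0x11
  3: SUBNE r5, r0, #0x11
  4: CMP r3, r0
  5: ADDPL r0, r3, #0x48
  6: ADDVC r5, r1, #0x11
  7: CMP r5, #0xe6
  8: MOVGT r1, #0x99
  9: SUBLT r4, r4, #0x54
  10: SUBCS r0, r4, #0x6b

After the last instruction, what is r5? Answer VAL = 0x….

VAL = 0x74

0: ✓ CMP  NZCV=0011
1: ✓ MOVHI  r3←0xb0
2: · ADDVC
3: ✓ SUBNE  r5←0x9c
4: ✓ CMP  NZCV=0010
5: ✓ ADDPL  r0←0xf8
6: ✓ ADDVC  r5←0x74
7: ✓ CMP  NZCV=1001
8: ✓ MOVGT  r1←0x99
9: · SUBLT
10: · SUBCS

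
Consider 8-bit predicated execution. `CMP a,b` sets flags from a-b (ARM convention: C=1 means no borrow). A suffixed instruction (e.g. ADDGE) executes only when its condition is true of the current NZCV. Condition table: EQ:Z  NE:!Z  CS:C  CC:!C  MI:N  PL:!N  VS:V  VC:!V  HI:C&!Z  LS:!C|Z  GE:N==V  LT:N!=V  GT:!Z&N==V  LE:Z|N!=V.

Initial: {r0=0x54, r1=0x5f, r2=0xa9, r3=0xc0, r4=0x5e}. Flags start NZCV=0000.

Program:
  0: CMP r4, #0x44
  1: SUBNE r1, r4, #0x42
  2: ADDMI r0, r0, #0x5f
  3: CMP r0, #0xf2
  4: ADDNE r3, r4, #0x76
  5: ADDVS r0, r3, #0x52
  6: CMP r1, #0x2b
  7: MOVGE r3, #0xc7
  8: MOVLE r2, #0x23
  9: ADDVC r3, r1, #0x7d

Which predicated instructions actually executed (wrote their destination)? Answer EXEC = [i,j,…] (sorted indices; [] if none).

[0] flags=0010 → (cmp)
[1] flags=0010 NE?T → r1=0x1c
[2] flags=0010 MI?F → skip
[3] flags=0000 → (cmp)
[4] flags=0000 NE?T → r3=0xd4
[5] flags=0000 VS?F → skip
[6] flags=1000 → (cmp)
[7] flags=1000 GE?F → skip
[8] flags=1000 LE?T → r2=0x23
[9] flags=1000 VC?T → r3=0x99

EXEC = [1,4,8,9]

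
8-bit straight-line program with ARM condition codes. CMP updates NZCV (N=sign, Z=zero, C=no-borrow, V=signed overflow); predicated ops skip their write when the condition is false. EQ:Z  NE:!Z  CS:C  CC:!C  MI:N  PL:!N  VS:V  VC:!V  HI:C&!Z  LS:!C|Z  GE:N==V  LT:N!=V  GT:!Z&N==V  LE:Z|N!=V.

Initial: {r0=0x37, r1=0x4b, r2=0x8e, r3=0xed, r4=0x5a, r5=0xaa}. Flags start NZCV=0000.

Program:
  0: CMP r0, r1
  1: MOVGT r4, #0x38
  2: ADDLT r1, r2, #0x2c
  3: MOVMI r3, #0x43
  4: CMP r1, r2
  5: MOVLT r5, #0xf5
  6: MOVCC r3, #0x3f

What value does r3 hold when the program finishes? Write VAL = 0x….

[0] flags=1000 → (cmp)
[1] flags=1000 GT?F → skip
[2] flags=1000 LT?T → r1=0xba
[3] flags=1000 MI?T → r3=0x43
[4] flags=0010 → (cmp)
[5] flags=0010 LT?F → skip
[6] flags=0010 CC?F → skip

VAL = 0x43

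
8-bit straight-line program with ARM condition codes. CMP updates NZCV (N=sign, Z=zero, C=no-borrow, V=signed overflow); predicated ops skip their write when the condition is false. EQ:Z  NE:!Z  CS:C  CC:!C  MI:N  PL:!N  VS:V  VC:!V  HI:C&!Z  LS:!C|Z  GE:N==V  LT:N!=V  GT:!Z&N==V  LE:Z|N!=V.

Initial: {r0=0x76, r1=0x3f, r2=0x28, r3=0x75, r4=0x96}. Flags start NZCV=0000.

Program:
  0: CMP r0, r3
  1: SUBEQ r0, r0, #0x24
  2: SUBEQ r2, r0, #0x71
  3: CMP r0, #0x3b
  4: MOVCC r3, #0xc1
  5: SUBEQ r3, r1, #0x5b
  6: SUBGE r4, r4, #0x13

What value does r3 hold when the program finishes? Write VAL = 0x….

0: ✓ CMP  NZCV=0010
1: · SUBEQ
2: · SUBEQ
3: ✓ CMP  NZCV=0010
4: · MOVCC
5: · SUBEQ
6: ✓ SUBGE  r4←0x83

VAL = 0x75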